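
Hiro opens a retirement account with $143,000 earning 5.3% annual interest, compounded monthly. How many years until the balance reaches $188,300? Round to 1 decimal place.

5.2 years

We need (1 + 0.00441667)^(12t) = 1.3168, so 12t = ln 1.3168 / ln 1.004417 ≈ 62.4451.
t ≈ 62.4451/12 = 5.2038 years.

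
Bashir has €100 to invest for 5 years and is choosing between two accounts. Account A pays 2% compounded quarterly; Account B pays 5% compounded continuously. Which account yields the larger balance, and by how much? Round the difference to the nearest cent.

A: (1 + 0.005)^20 ≈ 1.10489558, so 100 × 1.10489558 ≈ 110.4896.
B: e^(0.05·5) = e^0.25 ≈ 1.28402542, so 100 × 1.28402542 ≈ 128.4025.
Difference ≈ 17.9130 in favor of B.

Account B, by €17.91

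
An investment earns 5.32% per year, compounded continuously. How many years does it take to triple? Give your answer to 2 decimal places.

e^(0.0532t) = 3, so 0.0532t = ln 3 ≈ 1.0986.
t ≈ 1.0986/0.0532 ≈ 20.6506.

20.65 years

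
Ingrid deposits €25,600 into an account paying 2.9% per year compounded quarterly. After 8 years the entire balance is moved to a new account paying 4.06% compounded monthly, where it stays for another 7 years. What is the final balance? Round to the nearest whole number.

Phase 1: 25,600·(1 + 0.00725)^32 ≈ 32,257.6555.
Phase 2: 32,257.6555·(1 + 0.0406/12)^84 ≈ 42,840.1482.

€42,840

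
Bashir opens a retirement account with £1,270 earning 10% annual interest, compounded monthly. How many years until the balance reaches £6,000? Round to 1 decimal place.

15.6 years

We need (1 + 0.00833333)^(12t) = 4.7244, so 12t = ln 4.7244 / ln 1.008333 ≈ 187.1044.
t ≈ 187.1044/12 = 15.5920 years.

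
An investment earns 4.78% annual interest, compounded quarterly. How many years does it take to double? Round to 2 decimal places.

14.59 years

(1 + 0.01195)^(4t) = 2.
4t = ln 2 / ln(1 + 0.01195) ≈ 0.69315/0.0118792 ≈ 58.3498.
t ≈ 14.5875.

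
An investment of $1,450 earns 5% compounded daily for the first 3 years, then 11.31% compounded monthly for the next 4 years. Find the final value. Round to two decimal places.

Phase 1: 1,450·(1 + 0.05/365)^1095 ≈ 1,684.6423.
Phase 2: 1,684.6423·(1 + 0.009425)^48 ≈ 2,642.7886.

$2,642.79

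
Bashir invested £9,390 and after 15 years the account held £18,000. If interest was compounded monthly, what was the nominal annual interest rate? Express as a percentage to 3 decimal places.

(1 + r/12)^180 = 18,000/9,390 = 1.91693.
1 + r/12 = 1.91693^(1/180) ≈ 1.003622, so r/12 ≈ 0.00362169.
r ≈ 12·0.00362169 = 4.34603%.

4.346%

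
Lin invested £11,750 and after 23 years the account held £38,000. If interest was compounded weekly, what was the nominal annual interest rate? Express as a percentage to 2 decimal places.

5.11%

(1 + r/52)^1196 = 38,000/11,750 = 3.23404.
1 + r/52 = 3.23404^(1/1196) ≈ 1.000982, so r/52 ≈ 0.000981864.
r ≈ 52·0.000981864 = 5.10569%.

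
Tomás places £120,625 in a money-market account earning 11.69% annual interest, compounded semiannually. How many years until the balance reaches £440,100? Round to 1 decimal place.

We need (1 + 0.05845)^(2t) = 3.6485, so 2t = ln 3.6485 / ln 1.05845 ≈ 22.7850.
t ≈ 22.7850/2 = 11.3925 years.

11.4 years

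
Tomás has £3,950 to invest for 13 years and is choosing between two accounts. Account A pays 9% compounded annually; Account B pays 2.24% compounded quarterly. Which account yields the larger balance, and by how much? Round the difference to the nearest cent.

Account A growth factor: (1 + 0.09)^13 ≈ 3.0658046121; balance ≈ 12,109.9282.
Account B growth factor: (1 + 0.0056)^52 ≈ 1.336945683; balance ≈ 5,280.9354.
Account A is larger by 6,828.9928.

Account A, by £6,828.99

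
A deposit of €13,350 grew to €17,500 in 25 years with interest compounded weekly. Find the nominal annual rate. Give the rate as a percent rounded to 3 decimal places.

The 1300-period growth factor is 17,500/13,350 = 1.31086.
r/52 = 1.31086^(1/1300) − 1 ≈ 0.000208241, so r ≈ 52·0.000208241 = 1.08285%.

1.083%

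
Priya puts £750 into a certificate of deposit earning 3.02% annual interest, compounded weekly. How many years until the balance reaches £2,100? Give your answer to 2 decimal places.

34.10 years

(1 + 0.000580769)^(52t) = 2,100/750 = 2.8.
52t·ln(1 + 0.000580769) = ln(2.8); 52t = 1.0296/0.000580601 ≈ 1773.3694.
t ≈ 34.1033 years.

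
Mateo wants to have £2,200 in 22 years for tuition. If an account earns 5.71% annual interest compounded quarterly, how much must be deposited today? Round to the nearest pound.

£632

Growth factor = (1 + 0.014275)^88 ≈ 3.480995433.
P = 2,200/3.480995433 ≈ 632.0031.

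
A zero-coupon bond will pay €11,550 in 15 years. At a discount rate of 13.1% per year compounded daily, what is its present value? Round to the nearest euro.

Periodic rate = 13.1%/365 = 0.000358904; 5475 periods.
P = 11,550/(1 + 0.131/365)^5475 ≈ 11,550/7.132397699 ≈ 1,619.3713.

€1,619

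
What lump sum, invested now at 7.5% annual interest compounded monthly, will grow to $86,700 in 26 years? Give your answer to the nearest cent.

Growth factor = (1 + 0.00625)^312 ≈ 6.9861633053.
P = 86,700/6.9861633053 ≈ 12,410.2453.

$12,410.25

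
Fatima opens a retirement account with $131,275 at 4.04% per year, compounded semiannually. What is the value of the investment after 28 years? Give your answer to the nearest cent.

$402,309.14

Periodic rate = 4.04%/2 = 0.0202; periods = 2·28 = 56.
A = 131,275·(1 + 0.0202)^56 ≈ 131,275·3.06462877432 ≈ 402,309.1423.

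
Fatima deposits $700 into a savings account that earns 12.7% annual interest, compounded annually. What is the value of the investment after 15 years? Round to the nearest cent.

$4,206.85

Annual rate = 12.7% = 0.127; years = 15.
A = 700·(1 + 0.127)^15 ≈ 700·6.009782306 ≈ 4,206.8476.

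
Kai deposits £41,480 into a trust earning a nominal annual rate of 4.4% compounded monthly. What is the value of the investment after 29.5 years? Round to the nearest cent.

£151,538.17

Growth factor = (1 + 0.044/12)^354 ≈ 3.65328270394.
A ≈ 41,480 × 3.65328270394 ≈ 151,538.1666.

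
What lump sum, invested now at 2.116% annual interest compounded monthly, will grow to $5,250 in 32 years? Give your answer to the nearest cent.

Growth factor = (1 + 0.02116/12)^384 ≈ 1.967027867.
P = 5,250/1.967027867 ≈ 2,669.0013.

$2,669.00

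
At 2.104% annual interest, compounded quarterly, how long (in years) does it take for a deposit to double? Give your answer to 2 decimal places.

(1 + 0.00526)^(4t) = 2.
4t = ln 2 / ln(1 + 0.00526) ≈ 0.69315/0.00524621 ≈ 132.1233.
t ≈ 33.0308.

33.03 years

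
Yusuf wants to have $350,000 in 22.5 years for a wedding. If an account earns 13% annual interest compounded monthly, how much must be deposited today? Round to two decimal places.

Growth factor = (1 + 0.13/12)^270 ≈ 18.3433985063.
P = 350,000/18.3433985063 ≈ 19,080.4338.

$19,080.43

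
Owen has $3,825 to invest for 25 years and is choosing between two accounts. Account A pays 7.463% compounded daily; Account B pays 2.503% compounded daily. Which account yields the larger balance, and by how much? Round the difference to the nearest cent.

Account A, by $17,556.52

Account A growth factor: (1 + 0.07463/365)^9125 ≈ 6.459547604; balance ≈ 24,707.7696.
Account B growth factor: (1 + 0.02503/365)^9125 ≈ 1.869607555; balance ≈ 7,151.2489.
Account A is larger by 17,556.5207.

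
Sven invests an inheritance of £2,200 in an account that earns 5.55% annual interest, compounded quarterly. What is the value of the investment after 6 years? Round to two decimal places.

£3,062.31

Growth factor = (1 + 0.013875)^24 ≈ 1.391957405.
A ≈ 2,200 × 1.391957405 ≈ 3,062.3063.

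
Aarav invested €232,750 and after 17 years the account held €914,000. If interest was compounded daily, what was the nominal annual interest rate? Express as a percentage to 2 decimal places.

8.05%

(1 + r/365)^6205 = 914,000/232,750 = 3.92696.
1 + r/365 = 3.92696^(1/6205) ≈ 1.00022, so r/365 ≈ 0.00022047.
r ≈ 365·0.00022047 = 8.04716%.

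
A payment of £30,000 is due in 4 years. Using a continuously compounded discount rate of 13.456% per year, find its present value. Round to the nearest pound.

£17,513

P = A·e^(−rt) = 30,000·e^(−0.53824).
e^(−0.53824) ≈ 0.58377479239, so P ≈ 17,513.2438.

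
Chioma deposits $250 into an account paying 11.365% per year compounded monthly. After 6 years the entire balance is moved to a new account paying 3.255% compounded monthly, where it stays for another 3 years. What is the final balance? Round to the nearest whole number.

$543

Phase 1: 250·(1 + 0.11365/12)^72 ≈ 492.8240.
Phase 2: 492.8240·(1 + 0.0027125)^36 ≈ 543.3045.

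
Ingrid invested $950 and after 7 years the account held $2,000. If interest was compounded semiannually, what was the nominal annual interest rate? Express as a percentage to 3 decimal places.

10.923%

The 14-period growth factor is 2,000/950 = 2.10526.
r/2 = 2.10526^(1/14) − 1 ≈ 0.0546135, so r ≈ 2·0.0546135 = 10.92269%.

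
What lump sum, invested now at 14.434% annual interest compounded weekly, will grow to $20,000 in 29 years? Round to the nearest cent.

Periodic rate = 14.434%/52 = 0.00277577; 1508 periods.
P = 20,000/(1 + 0.14434/52)^1508 ≈ 20,000/65.369856179 ≈ 305.9514.

$305.95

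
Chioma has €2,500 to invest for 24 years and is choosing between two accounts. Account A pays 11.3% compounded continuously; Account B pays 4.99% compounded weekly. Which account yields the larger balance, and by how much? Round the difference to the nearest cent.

A: e^(0.113·24) = e^2.712 ≈ 15.059364145, so 2,500 × 15.059364145 ≈ 37,648.4104.
B: (1 + 0.0499/52)^1248 ≈ 3.310256734, so 2,500 × 3.310256734 ≈ 8,275.6418.
Difference ≈ 29,372.7685 in favor of A.

Account A, by €29,372.77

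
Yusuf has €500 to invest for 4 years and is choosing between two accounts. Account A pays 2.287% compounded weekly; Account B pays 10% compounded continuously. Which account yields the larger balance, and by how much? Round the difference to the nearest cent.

A: (1 + 0.02287/52)^208 ≈ 1.09577282, so 500 × 1.09577282 ≈ 547.8864.
B: e^(0.1·4) = e^0.4 ≈ 1.4918247, so 500 × 1.4918247 ≈ 745.9123.
Difference ≈ 198.0259 in favor of B.

Account B, by €198.03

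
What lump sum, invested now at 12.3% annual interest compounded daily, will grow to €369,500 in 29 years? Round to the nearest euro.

€10,441

Periodic rate = 12.3%/365 = 0.000336986; 10585 periods.
P = 369,500/(1 + 0.123/365)^10585 ≈ 369,500/35.3889321427 ≈ 10,441.1175.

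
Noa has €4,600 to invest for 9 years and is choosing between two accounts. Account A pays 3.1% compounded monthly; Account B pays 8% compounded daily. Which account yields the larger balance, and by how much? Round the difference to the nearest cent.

Account B, by €3,371.52

Account A growth factor: (1 + 0.031/12)^108 ≈ 1.321331902; balance ≈ 6,078.1267.
Account B growth factor: (1 + 0.08/365)^3285 ≈ 2.054271137; balance ≈ 9,449.6472.
Account B is larger by 3,371.5205.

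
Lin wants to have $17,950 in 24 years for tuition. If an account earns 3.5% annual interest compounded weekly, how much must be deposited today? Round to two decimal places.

$7,751.39

Periodic rate = 3.5%/52 = 0.000673077; 1248 periods.
P = 17,950/(1 + 0.035/52)^1248 ≈ 17,950/2.3157125438 ≈ 7,751.3939.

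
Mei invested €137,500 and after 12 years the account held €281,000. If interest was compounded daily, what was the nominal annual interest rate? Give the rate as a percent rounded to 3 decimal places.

5.957%

(1 + r/365)^4380 = 281,000/137,500 = 2.04364.
1 + r/365 = 2.04364^(1/4380) ≈ 1.000163, so r/365 ≈ 0.000163194.
r ≈ 365·0.000163194 = 5.95658%.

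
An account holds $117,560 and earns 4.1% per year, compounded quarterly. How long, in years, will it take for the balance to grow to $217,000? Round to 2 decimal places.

15.03 years

(1 + 0.01025)^(4t) = 217,000/117,560 = 1.8459.
4t·ln(1 + 0.01025) = ln(1.8459); 4t = 0.61295/0.0101978 ≈ 60.1058.
t ≈ 15.0265 years.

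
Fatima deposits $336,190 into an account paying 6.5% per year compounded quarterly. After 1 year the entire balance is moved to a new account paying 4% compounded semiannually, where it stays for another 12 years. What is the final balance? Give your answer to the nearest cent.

Phase 1: 336,190·(1 + 0.01625)^4 ≈ 358,580.7949.
Phase 2: 358,580.7949·(1 + 0.02)^24 ≈ 576,754.7074.

$576,754.71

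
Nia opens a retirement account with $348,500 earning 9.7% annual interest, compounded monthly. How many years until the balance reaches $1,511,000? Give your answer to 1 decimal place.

(1 + 0.00808333)^(12t) = 1,511,000/348,500 = 4.3357.
12t·ln(1 + 0.00808333) = ln(4.3357); 12t = 1.4669/0.00805084 ≈ 182.2032.
t ≈ 15.1836 years.

15.2 years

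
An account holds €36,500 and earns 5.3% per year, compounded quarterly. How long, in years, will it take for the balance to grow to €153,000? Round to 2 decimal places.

We need (1 + 0.01325)^(4t) = 4.1918, so 4t = ln 4.1918 / ln 1.01325 ≈ 108.8754.
t ≈ 108.8754/4 = 27.2189 years.

27.22 years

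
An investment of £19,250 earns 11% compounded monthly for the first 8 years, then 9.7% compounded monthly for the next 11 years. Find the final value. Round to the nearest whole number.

After 8 years at 11%: 19,250 × 2.40125410972 ≈ 46,224.1416.
Then 11 years at 9.7%: 46,224.1416 × 2.89420551843 ≈ 133,782.1657.

£133,782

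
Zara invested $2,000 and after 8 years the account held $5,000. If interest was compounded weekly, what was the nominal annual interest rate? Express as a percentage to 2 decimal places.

The 416-period growth factor is 5,000/2,000 = 2.5.
r/52 = 2.5^(1/416) − 1 ≈ 0.00220505, so r ≈ 52·0.00220505 = 11.46626%.

11.47%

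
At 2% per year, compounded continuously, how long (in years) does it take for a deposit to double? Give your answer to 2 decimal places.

34.66 years

e^(0.02t) = 2, so 0.02t = ln 2 ≈ 0.69315.
t ≈ 0.69315/0.02 ≈ 34.6574.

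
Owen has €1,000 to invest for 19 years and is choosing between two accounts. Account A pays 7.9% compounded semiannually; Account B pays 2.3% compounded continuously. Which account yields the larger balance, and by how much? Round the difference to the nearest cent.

Account A, by €2,810.38

A: (1 + 0.0395)^38 ≈ 4.358436866, so 1,000 × 4.358436866 ≈ 4,358.4369.
B: e^(0.023·19) = e^0.437 ≈ 1.548056077, so 1,000 × 1.548056077 ≈ 1,548.0561.
Difference ≈ 2,810.3808 in favor of A.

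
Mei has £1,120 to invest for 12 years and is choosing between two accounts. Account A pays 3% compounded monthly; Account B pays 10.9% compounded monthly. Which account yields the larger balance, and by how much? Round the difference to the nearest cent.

A: (1 + 0.0025)^144 ≈ 1.432685634, so 1,120 × 1.432685634 ≈ 1,604.6079.
B: (1 + 0.109/12)^144 ≈ 3.676992747, so 1,120 × 3.676992747 ≈ 4,118.2319.
Difference ≈ 2,513.6240 in favor of B.

Account B, by £2,513.62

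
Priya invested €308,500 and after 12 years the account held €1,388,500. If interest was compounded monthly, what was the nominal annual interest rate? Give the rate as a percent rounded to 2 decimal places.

The 144-period growth factor is 1,388,500/308,500 = 4.50081.
r/12 = 4.50081^(1/144) − 1 ≈ 0.010501, so r ≈ 12·0.010501 = 12.60118%.

12.60%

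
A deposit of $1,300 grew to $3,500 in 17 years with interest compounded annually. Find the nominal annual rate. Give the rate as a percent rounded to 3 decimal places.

5.999%

(1 + r)^17 = 3,500/1,300 = 2.69231.
1 + r = 2.69231^(1/17) ≈ 1.059989, so r ≈ 0.0599892.
r ≈ 5.99892%.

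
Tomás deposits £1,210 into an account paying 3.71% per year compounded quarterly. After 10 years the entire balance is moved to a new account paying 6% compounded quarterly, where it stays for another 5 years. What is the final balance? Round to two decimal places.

After 10 years at 3.71%: 1,210 × 1.446707164 ≈ 1,750.5157.
Then 5 years at 6%: 1,750.5157 × 1.346855007 ≈ 2,357.6908.

£2,357.69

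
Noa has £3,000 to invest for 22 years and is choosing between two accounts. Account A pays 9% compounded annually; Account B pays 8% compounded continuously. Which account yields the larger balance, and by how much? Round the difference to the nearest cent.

A: (1 + 0.09)^22 ≈ 6.6586004332, so 3,000 × 6.6586004332 ≈ 19,975.8013.
B: e^(0.08·22) = e^1.76 ≈ 5.8124373944, so 3,000 × 5.8124373944 ≈ 17,437.3122.
Difference ≈ 2,538.4891 in favor of A.

Account A, by £2,538.49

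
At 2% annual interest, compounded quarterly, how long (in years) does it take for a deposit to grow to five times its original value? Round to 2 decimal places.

80.67 years

(1 + 0.005)^(4t) = 5.
4t = ln 5 / ln(1 + 0.005) ≈ 1.6094/0.00498754 ≈ 322.6916.
t ≈ 80.6729.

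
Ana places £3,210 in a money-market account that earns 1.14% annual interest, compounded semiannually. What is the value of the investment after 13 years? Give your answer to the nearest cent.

Periodic rate = 1.14%/2 = 0.0057; periods = 2·13 = 26.
A = 3,210·(1 + 0.0057)^26 ≈ 3,210·1.159256937 ≈ 3,721.2148.

£3,721.21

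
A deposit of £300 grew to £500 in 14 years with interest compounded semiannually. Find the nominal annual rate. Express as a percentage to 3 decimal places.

(1 + r/2)^28 = 500/300 = 1.66667.
1 + r/2 = 1.66667^(1/28) ≈ 1.018411, so r/2 ≈ 0.0184112.
r ≈ 2·0.0184112 = 3.68224%.

3.682%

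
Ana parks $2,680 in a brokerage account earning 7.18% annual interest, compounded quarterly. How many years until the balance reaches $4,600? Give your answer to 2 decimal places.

We need (1 + 0.01795)^(4t) = 1.7164, so 4t = ln 1.7164 / ln 1.01795 ≈ 30.3662.
t ≈ 30.3662/4 = 7.5916 years.

7.59 years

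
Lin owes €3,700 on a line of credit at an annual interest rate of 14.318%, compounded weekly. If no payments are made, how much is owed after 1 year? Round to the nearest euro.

Growth factor = (1 + 0.14318/52)^52 ≈ 1.153710466.
A ≈ 3,700 × 1.153710466 ≈ 4,268.7287.

€4,269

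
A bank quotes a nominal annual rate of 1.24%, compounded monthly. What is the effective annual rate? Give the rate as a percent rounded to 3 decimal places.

One year is 12 periods at 0.00103333 each: (1 + 0.00103333)^12 ≈ 1.012471.
EAR = 1.012471 − 1 ≈ 1.24707%.

1.247%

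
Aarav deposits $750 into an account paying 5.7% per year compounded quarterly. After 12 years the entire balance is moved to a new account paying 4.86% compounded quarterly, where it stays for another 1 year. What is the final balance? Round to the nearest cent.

$1,552.39

Phase 1: 750·(1 + 0.01425)^48 ≈ 1,479.1835.
Phase 2: 1,479.1835·(1 + 0.01215)^4 ≈ 1,552.3926.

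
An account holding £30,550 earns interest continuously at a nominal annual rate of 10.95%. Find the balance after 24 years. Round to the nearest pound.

£422,997

A = P·e^(rt) = 30,550·e^(0.1095·24) = 30,550·e^2.628.
e^2.628 ≈ 13.8460500914, so A ≈ 422,996.8303.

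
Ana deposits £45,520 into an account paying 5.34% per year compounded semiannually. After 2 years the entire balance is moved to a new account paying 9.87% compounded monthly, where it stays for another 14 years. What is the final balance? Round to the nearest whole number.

Phase 1: 45,520·(1 + 0.0267)^4 ≈ 50,579.7294.
Phase 2: 50,579.7294·(1 + 0.008225)^168 ≈ 200,276.5592.

£200,277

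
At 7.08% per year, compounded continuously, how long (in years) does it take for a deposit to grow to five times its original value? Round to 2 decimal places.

22.73 years

e^(0.0708t) = 5, so 0.0708t = ln 5 ≈ 1.6094.
t ≈ 1.6094/0.0708 ≈ 22.7322.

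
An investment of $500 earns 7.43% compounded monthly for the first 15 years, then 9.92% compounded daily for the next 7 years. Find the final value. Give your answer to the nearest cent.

Phase 1: 500·(1 + 0.0743/12)^180 ≈ 1,518.7941.
Phase 2: 1,518.7941·(1 + 0.0992/365)^2555 ≈ 3,041.1093.

$3,041.11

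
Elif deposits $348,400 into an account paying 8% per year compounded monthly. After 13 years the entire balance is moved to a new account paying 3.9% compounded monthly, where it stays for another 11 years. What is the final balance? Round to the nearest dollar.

Phase 1: 348,400·(1 + 0.08/12)^156 ≈ 982,303.0927.
Phase 2: 982,303.0927·(1 + 0.00325)^132 ≈ 1,507,494.5161.

$1,507,495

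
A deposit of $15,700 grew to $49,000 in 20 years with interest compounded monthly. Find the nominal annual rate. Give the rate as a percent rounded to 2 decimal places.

The 240-period growth factor is 49,000/15,700 = 3.12102.
r/12 = 3.12102^(1/240) − 1 ≈ 0.00475359, so r ≈ 12·0.00475359 = 5.70431%.

5.70%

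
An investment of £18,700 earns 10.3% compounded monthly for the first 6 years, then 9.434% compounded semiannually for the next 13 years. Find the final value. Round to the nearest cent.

£114,693.10

After 6 years at 10.3%: 18,700 × 1.85032783173 ≈ 34,601.1305.
Then 13 years at 9.434%: 34,601.1305 × 3.3147210487 ≈ 114,693.0954.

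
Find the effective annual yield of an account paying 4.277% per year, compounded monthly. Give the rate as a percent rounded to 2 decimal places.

One year is 12 periods at 0.00356417 each: (1 + 0.00356417)^12 ≈ 1.043618.
EAR = 1.043618 − 1 ≈ 4.36185%.

4.36%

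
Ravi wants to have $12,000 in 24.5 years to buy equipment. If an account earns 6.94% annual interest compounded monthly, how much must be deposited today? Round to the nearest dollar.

$2,202

Periodic rate = 6.94%/12 = 0.00578333; 294 periods.
P = 12,000/(1 + 0.0694/12)^294 ≈ 12,000/5.4488369048 ≈ 2,202.3049.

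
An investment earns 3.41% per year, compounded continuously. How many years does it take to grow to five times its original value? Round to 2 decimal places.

e^(0.0341t) = 5, so 0.0341t = ln 5 ≈ 1.6094.
t ≈ 1.6094/0.0341 ≈ 47.1976.

47.20 years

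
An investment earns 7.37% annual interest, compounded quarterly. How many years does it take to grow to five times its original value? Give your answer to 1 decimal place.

22.0 years

(1 + 0.018425)^(4t) = 5.
4t = ln 5 / ln(1 + 0.018425) ≈ 1.6094/0.0182573 ≈ 88.1530.
t ≈ 22.0383.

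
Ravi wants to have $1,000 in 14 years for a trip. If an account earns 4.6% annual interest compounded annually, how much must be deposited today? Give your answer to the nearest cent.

$532.79

Annual rate = 4.6% = 0.046; 14 periods.
P = 1,000/(1 + 0.046)^14 ≈ 1,000/1.87691058 ≈ 532.7904.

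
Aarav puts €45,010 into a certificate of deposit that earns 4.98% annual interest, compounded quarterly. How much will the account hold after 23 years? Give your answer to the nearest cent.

Growth factor = (1 + 0.01245)^92 ≈ 3.12154639298.
A ≈ 45,010 × 3.12154639298 ≈ 140,500.8031.

€140,500.80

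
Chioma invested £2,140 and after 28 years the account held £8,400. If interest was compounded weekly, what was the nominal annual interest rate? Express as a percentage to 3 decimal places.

The 1456-period growth factor is 8,400/2,140 = 3.92523.
r/52 = 3.92523^(1/1456) − 1 ≈ 0.000939607, so r ≈ 52·0.000939607 = 4.88596%.

4.886%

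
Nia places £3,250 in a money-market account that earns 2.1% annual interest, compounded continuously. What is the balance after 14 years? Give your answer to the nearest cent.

A = P·e^(rt) = 3,250·e^(0.021·14) = 3,250·e^0.294.
e^0.294 ≈ 1.341783904, so A ≈ 4,360.7977.

£4,360.80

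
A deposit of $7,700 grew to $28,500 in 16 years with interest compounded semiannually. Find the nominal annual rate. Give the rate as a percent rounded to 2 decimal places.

8.35%

(1 + r/2)^32 = 28,500/7,700 = 3.7013.
1 + r/2 = 3.7013^(1/32) ≈ 1.041744, so r/2 ≈ 0.0417441.
r ≈ 2·0.0417441 = 8.34883%.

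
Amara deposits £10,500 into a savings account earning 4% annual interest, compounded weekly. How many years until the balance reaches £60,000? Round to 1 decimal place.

We need (1 + 0.000769231)^(52t) = 5.7143, so 52t = ln 5.7143 / ln 1.000769 ≈ 2266.7315.
t ≈ 2266.7315/52 = 43.5910 years.

43.6 years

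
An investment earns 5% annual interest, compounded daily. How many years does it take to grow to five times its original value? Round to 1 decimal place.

(1 + 0.000136986)^(365t) = 5.
365t = ln 5 / ln(1 + 0.000136986) ≈ 1.6094/0.000136977 ≈ 11749.7015.
t ≈ 32.1910.

32.2 years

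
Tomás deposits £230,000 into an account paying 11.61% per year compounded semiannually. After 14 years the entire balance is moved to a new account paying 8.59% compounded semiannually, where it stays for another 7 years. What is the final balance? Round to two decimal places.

Phase 1: 230,000·(1 + 0.05805)^28 ≈ 1,116,609.1923.
Phase 2: 1,116,609.1923·(1 + 0.04295)^14 ≈ 2,011,824.2420.

£2,011,824.24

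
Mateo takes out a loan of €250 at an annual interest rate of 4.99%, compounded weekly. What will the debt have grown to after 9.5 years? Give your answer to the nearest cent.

Periodic rate = 4.99%/52 = 0.000959615; periods = 52·9.5 = 494.
A = 250·(1 + 0.0499/52)^494 ≈ 250·1.60612218 ≈ 401.5305.

€401.53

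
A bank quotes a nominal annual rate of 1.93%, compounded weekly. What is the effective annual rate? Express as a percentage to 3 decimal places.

One year is 52 periods at 0.000371154 each: (1 + 0.000371154)^52 ≈ 1.019484.
EAR = 1.019484 − 1 ≈ 1.94838%.

1.948%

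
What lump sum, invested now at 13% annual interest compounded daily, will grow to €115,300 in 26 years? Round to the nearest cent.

Growth factor = (1 + 0.13/365)^9490 ≈ 29.3531018367.
P = 115,300/29.3531018367 ≈ 3,928.0346.

€3,928.03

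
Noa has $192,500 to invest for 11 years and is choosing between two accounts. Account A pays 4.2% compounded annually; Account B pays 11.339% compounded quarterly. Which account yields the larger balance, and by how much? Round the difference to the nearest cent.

Account A growth factor: (1 + 0.042)^11 ≈ 1.57233437266; balance ≈ 302,674.3667.
Account B growth factor: (1 + 0.0283475)^44 ≈ 3.4210187163; balance ≈ 658,546.1029.
Account B is larger by 355,871.7362.

Account B, by $355,871.74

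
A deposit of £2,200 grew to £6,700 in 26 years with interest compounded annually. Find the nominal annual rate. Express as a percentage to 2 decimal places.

(1 + r)^26 = 6,700/2,200 = 3.04545.
1 + r = 3.04545^(1/26) ≈ 1.043763, so r ≈ 0.0437633.
r ≈ 4.37633%.

4.38%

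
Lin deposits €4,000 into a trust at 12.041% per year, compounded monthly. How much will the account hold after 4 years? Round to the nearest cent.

€6,459.38

Growth factor = (1 + 0.12041/12)^48 ≈ 1.614846032.
A ≈ 4,000 × 1.614846032 ≈ 6,459.3841.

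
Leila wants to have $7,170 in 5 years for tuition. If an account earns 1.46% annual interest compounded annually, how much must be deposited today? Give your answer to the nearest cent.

$6,668.76

Growth factor = (1 + 0.0146)^5 ≈ 1.075162949.
P = 7,170/1.075162949 ≈ 6,668.7566.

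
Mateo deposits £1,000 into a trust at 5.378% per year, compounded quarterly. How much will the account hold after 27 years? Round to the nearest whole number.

£4,231

Periodic rate = 5.378%/4 = 0.013445; periods = 4·27 = 108.
A = 1,000·(1 + 0.013445)^108 ≈ 1,000·4.230774821 ≈ 4,230.7748.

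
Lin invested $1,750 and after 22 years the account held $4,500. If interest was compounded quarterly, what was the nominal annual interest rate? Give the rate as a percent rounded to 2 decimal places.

The 88-period growth factor is 4,500/1,750 = 2.57143.
r/4 = 2.57143^(1/88) − 1 ≈ 0.0107903, so r ≈ 4·0.0107903 = 4.31613%.

4.32%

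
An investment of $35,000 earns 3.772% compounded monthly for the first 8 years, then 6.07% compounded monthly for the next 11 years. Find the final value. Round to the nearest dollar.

After 8 years at 3.772%: 35,000 × 1.3515968231 ≈ 47,305.8888.
Then 11 years at 6.07%: 47,305.8888 × 1.9464689742 ≈ 92,079.4449.

$92,079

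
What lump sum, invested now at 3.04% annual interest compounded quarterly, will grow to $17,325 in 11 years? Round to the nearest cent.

Periodic rate = 3.04%/4 = 0.0076; 44 periods.
P = 17,325/(1 + 0.0076)^44 ≈ 17,325/1.3953366075 ≈ 12,416.3588.

$12,416.36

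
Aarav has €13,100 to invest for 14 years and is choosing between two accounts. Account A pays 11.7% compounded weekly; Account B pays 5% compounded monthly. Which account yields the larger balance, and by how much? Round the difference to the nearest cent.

Account A, by €40,932.07

A: (1 + 0.00225)^728 ≈ 5.1354116694, so 13,100 × 5.1354116694 ≈ 67,273.8929.
B: (1 + 0.05/12)^168 ≈ 2.0108262454, so 13,100 × 2.0108262454 ≈ 26,341.8238.
Difference ≈ 40,932.0691 in favor of A.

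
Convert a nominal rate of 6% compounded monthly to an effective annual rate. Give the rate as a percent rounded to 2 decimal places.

6.17%

One year is 12 periods at 0.005 each: (1 + 0.005)^12 ≈ 1.061678.
EAR = 1.061678 − 1 ≈ 6.16778%.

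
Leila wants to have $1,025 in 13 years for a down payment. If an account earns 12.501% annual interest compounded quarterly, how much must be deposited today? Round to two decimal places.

Growth factor = (1 + 0.0312525)^52 ≈ 4.954282287.
P = 1,025/4.954282287 ≈ 206.8917.

$206.89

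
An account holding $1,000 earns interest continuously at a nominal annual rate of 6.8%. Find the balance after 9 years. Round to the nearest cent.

$1,844.12

A = P·e^(rt) = 1,000·e^(0.068·9) = 1,000·e^0.612.
e^0.612 ≈ 1.844115945, so A ≈ 1,844.1159.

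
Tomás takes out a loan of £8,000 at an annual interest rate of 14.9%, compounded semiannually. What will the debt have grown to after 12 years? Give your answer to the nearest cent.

Growth factor = (1 + 0.0745)^24 ≈ 5.6098865158.
A ≈ 8,000 × 5.6098865158 ≈ 44,879.0921.

£44,879.09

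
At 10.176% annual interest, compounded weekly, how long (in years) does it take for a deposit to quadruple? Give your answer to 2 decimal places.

(1 + 0.00195692)^(52t) = 4.
52t = ln 4 / ln(1 + 0.00195692) ≈ 1.3863/0.00195501 ≈ 709.0981.
t ≈ 13.6365.

13.64 years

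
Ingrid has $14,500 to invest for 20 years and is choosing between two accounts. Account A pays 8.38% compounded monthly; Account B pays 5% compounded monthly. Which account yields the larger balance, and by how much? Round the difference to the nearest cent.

Account A, by $37,706.64

Account A growth factor: (1 + 0.0838/12)^240 ≈ 5.3130978757; balance ≈ 77,039.9192.
Account B growth factor: (1 + 0.05/12)^240 ≈ 2.7126402855; balance ≈ 39,333.2841.
Account A is larger by 37,706.6351.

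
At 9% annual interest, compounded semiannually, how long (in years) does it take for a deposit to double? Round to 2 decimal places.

(1 + 0.045)^(2t) = 2.
2t = ln 2 / ln(1 + 0.045) ≈ 0.69315/0.0440169 ≈ 15.7473.
t ≈ 7.8737.

7.87 years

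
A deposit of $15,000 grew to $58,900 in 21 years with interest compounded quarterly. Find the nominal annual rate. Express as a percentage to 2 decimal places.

6.57%

(1 + r/4)^84 = 58,900/15,000 = 3.92667.
1 + r/4 = 3.92667^(1/84) ≈ 1.016417, so r/4 ≈ 0.0164165.
r ≈ 4·0.0164165 = 6.56661%.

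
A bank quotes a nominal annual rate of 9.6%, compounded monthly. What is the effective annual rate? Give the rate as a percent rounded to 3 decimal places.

10.034%

One year is 12 periods at 0.008 each: (1 + 0.008)^12 ≈ 1.100339.
EAR = 1.100339 − 1 ≈ 10.03387%.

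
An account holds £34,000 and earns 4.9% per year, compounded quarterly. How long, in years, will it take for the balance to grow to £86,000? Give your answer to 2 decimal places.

19.05 years

(1 + 0.01225)^(4t) = 86,000/34,000 = 2.5294.
4t·ln(1 + 0.01225) = ln(2.5294); 4t = 0.92799/0.0121756 ≈ 76.2171.
t ≈ 19.0543 years.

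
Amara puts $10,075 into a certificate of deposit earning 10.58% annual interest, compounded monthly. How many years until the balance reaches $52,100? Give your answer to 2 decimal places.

15.60 years

(1 + 0.00881667)^(12t) = 52,100/10,075 = 5.1712.
12t·ln(1 + 0.00881667) = ln(5.1712); 12t = 1.6431/0.00877803 ≈ 187.1842.
t ≈ 15.5987 years.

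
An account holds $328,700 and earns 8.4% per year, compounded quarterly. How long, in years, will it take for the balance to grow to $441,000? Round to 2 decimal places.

3.54 years

We need (1 + 0.021)^(4t) = 1.3416, so 4t = ln 1.3416 / ln 1.021 ≈ 14.1416.
t ≈ 14.1416/4 = 3.5354 years.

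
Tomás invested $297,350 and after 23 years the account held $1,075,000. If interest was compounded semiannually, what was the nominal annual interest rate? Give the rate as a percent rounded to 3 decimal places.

The 46-period growth factor is 1,075,000/297,350 = 3.61527.
r/2 = 3.61527^(1/46) − 1 ≈ 0.0283323, so r ≈ 2·0.0283323 = 5.66647%.

5.666%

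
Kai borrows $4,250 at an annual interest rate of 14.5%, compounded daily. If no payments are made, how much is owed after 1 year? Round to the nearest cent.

$4,913.03

Periodic rate = 14.5%/365 = 0.00039726; periods = 365·1 = 365.
A = 4,250·(1 + 0.145/365)^365 ≈ 4,250·1.156006284 ≈ 4,913.0267.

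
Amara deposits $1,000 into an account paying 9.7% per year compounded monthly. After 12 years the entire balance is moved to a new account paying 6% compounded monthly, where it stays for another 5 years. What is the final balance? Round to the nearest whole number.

$4,300

After 12 years at 9.7%: 1,000 × 3.187767088 ≈ 3,187.7671.
Then 5 years at 6%: 3,187.7671 × 1.348850153 ≈ 4,299.8201.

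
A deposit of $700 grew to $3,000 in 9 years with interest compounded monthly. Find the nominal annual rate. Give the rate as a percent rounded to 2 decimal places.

The 108-period growth factor is 3,000/700 = 4.28571.
r/12 = 4.28571^(1/108) − 1 ≈ 0.0135661, so r ≈ 12·0.0135661 = 16.27929%.

16.28%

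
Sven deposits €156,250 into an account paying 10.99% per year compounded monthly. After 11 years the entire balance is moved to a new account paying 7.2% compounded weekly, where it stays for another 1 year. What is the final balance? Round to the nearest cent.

Phase 1: 156,250·(1 + 0.1099/12)^132 ≈ 520,533.9452.
Phase 2: 520,533.9452·(1 + 0.072/52)^52 ≈ 559,366.7287.

€559,366.73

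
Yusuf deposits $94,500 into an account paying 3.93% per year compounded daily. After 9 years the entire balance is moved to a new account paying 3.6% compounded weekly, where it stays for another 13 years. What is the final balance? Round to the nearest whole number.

$214,888

After 9 years at 3.93%: 94,500 × 1.42430070467 ≈ 134,596.4166.
Then 13 years at 3.6%: 134,596.4166 × 1.59653886177 ≈ 214,888.4097.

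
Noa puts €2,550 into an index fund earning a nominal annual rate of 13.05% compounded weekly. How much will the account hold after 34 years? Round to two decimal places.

€214,333.90

Growth factor = (1 + 0.1305/52)^1768 ≈ 84.0525094266.
A ≈ 2,550 × 84.0525094266 ≈ 214,333.8990.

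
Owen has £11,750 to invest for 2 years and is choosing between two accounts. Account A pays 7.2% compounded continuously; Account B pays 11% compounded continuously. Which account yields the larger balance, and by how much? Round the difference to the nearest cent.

Account B, by £1,071.51

Account A growth factor: e^(0.072·2) = e^0.144 ≈ 1.1548841085; balance ≈ 13,569.8883.
Account B growth factor: e^(0.11·2) = e^0.22 ≈ 1.2460767306; balance ≈ 14,641.4016.
Account B is larger by 1,071.5133.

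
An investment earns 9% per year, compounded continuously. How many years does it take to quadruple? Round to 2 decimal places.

15.40 years

e^(0.09t) = 4, so 0.09t = ln 4 ≈ 1.3863.
t ≈ 1.3863/0.09 ≈ 15.4033.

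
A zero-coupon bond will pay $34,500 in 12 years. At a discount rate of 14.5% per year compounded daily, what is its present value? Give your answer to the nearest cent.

Periodic rate = 14.5%/365 = 0.00039726; 4380 periods.
P = 34,500/(1 + 0.145/365)^4380 ≈ 34,500/5.6953751885 ≈ 6,057.5465.

$6,057.55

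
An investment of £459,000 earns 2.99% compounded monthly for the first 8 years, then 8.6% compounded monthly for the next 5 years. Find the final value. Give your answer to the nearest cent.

£894,638.02

Phase 1: 459,000·(1 + 0.0299/12)^96 ≈ 582,863.3110.
Phase 2: 582,863.3110·(1 + 0.086/12)^60 ≈ 894,638.0203.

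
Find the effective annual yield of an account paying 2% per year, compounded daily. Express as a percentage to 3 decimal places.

EAR = (1 + 2%/365)^365 − 1 = (1 + 0.0000547945)^365 − 1.
(1 + 0.0000547945)^365 ≈ 1.020201, so EAR ≈ 2.02008%.

2.020%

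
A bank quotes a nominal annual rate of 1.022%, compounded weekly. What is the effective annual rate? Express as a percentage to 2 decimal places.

1.03%

EAR = (1 + 1.022%/52)^52 − 1 = (1 + 0.000196538)^52 − 1.
(1 + 0.000196538)^52 ≈ 1.010271, so EAR ≈ 1.02714%.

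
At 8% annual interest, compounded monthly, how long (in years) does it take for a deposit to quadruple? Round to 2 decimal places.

17.39 years

(1 + 0.00666667)^(12t) = 4.
12t = ln 4 / ln(1 + 0.00666667) ≈ 1.3863/0.00664454 ≈ 208.6365.
t ≈ 17.3864.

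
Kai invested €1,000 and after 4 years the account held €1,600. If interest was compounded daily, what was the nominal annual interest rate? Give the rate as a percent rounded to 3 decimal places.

(1 + r/365)^1460 = 1,600/1,000 = 1.6.
1 + r/365 = 1.6^(1/1460) ≈ 1.000322, so r/365 ≈ 0.000321972.
r ≈ 365·0.000321972 = 11.75198%.

11.752%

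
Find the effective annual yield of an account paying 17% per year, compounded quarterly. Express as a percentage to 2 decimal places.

18.11%

EAR = (1 + 17%/4)^4 − 1 = (1 + 0.0425)^4 − 1.
(1 + 0.0425)^4 ≈ 1.181148, so EAR ≈ 18.11478%.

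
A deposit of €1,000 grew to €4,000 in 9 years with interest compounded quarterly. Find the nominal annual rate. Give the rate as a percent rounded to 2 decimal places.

15.70%

The 36-period growth factor is 4,000/1,000 = 4.
r/4 = 4^(1/36) − 1 ≈ 0.0392592, so r ≈ 4·0.0392592 = 15.70369%.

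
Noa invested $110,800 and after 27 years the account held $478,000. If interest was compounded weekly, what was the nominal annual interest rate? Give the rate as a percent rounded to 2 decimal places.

5.42%

The 1404-period growth factor is 478,000/110,800 = 4.31408.
r/52 = 4.31408^(1/1404) − 1 ≈ 0.00104177, so r ≈ 52·0.00104177 = 5.41720%.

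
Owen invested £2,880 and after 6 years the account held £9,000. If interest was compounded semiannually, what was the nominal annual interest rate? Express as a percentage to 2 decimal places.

19.92%

The 12-period growth factor is 9,000/2,880 = 3.125.
r/2 = 3.125^(1/12) − 1 ≈ 0.099607, so r ≈ 2·0.099607 = 19.92140%.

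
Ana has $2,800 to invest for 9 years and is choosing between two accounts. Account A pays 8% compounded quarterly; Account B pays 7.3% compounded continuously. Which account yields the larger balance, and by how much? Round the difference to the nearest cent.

Account A, by $310.49

A: (1 + 0.02)^36 ≈ 2.039887344, so 2,800 × 2.039887344 ≈ 5,711.6846.
B: e^(0.073·9) = e^0.657 ≈ 1.928996655, so 2,800 × 1.928996655 ≈ 5,401.1906.
Difference ≈ 310.4939 in favor of A.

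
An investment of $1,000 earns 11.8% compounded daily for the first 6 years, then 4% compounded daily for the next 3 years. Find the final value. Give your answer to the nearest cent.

$2,288.46

After 6 years at 11.8%: 1,000 × 2.029695092 ≈ 2,029.6951.
Then 3 years at 4%: 2,029.6951 × 1.127489438 ≈ 2,288.4598.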